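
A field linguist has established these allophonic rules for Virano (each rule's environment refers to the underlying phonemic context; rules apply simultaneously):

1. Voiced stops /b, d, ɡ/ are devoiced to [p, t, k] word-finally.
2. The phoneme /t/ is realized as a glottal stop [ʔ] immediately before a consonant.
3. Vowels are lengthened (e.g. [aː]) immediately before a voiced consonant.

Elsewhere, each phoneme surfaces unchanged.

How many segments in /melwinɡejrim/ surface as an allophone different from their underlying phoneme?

4

Segments that undergo a rule: /e/ → [eː] (rule 3); /i/ → [iː] (rule 3); /e/ → [eː] (rule 3); /i/ → [iː] (rule 3).
All other segments surface unchanged.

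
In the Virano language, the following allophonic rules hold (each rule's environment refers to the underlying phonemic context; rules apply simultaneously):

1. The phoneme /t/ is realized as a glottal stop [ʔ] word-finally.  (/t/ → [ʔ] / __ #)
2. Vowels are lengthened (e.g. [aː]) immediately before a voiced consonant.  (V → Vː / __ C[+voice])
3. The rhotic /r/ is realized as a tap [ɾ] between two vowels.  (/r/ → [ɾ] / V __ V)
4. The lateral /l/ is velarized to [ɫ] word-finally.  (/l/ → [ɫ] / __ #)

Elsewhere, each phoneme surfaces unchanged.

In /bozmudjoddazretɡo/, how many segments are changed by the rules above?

Segments that undergo a rule: /o/ → [oː] (rule 2); /u/ → [uː] (rule 2); /o/ → [oː] (rule 2); /a/ → [aː] (rule 2).
All other segments surface unchanged.

4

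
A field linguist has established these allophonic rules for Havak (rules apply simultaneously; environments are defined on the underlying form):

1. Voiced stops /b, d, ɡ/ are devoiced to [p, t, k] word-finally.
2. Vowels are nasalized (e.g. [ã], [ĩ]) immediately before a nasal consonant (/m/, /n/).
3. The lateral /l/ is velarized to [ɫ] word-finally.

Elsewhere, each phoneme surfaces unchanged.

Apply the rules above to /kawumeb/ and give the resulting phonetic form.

/k/ (word-initial) is unaffected → [k].
/a/ — between /k/ and /w/; rule 2 does not apply here → [a].
/w/ (between /a/ and /u/): no rule targets it → [w].
/u/ (between /w/ and /m/) occurs before a nasal consonant → [ũ] by rule 2.
/m/ (between /u/ and /e/) is unaffected → [m].
/e/ (between /m/ and /b/): rule 2 targets it, but not before a nasal consonant → unchanged [e].
Rule 1 applies to /b/ (word-final: word-finally) → [p].

[kawũmep]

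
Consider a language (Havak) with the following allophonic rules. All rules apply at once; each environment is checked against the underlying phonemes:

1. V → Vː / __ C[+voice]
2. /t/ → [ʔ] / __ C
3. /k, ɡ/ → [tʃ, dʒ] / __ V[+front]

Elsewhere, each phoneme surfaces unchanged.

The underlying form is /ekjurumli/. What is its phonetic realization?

/e/ (word-initial): rule 1 targets it, but not before a voiced consonant → unchanged [e].
/k/ (between /e/ and /j/) is in the target of rule 3 but the environment (before a front vowel) is not met → [k].
/j/ — not in any rule's target class → [j].
Rule 1 applies to /u/ (between /j/ and /r/: before a voiced consonant) → [uː].
/r/ (between /u/ and /u/) is unaffected → [r].
Rule 1 applies to /u/ (between /r/ and /m/: before a voiced consonant) → [uː].
/m/ (between /u/ and /l/) is unaffected → [m].
/l/ (between /m/ and /i/) is unaffected → [l].
/i/ (word-final) fails the environment for rule 1, so it stays [i].

[ekjuːruːmli]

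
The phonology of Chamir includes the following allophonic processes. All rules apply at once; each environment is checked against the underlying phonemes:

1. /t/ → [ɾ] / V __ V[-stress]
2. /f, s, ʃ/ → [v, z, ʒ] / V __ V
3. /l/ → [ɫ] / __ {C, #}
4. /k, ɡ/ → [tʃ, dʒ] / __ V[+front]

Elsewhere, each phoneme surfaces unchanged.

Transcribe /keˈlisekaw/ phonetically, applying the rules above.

[tʃeˈlizekaw]

/k/ (word-initial) occurs before a front vowel → [tʃ] by rule 4.
/e/ (between /k/ and /l/) is unaffected → [e].
/l/ (between /e/ and /i/) fails the environment for rule 3, so it stays [l].
/i/ (between /l/ and /s/): no rule targets it → [i].
/s/ (between /i/ and /e/): between two vowels, so rule 2 applies → [z].
/e/ — not in any rule's target class → [e].
/k/ (between /e/ and /a/) fails the environment for rule 4, so it stays [k].
/a/ (between /k/ and /w/): no rule targets it → [a].
/w/ (word-final): no rule targets it → [w].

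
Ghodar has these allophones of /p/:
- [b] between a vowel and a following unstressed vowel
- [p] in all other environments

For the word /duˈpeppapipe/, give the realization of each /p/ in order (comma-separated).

Occurrence 1 (position 3): no conditioning environment matches → elsewhere allophone [p].
Occurrence 2 (position 5): no conditioning environment matches → elsewhere allophone [p].
Occurrence 3 (position 6): no conditioning environment matches → elsewhere allophone [p].
Occurrence 4 (position 8): between a vowel and a following unstressed vowel → [b].
Occurrence 5 (position 10): between a vowel and a following unstressed vowel → [b].

[p], [p], [p], [b], [b]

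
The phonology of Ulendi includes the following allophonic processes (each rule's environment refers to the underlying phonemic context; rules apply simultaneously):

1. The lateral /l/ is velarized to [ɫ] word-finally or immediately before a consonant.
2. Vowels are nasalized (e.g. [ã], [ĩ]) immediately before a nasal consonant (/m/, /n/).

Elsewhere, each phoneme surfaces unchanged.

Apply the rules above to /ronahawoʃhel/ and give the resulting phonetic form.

[rõnahawoʃheɫ]

/o/ (between /r/ and /n/) occurs before a nasal consonant → [õ] by rule 2.
/a/ (between /n/ and /h/): rule 2 targets it, but not before a nasal consonant → unchanged [a].
/a/ (between /h/ and /w/) is in the target of rule 2 but the environment (before a nasal consonant) is not met → [a].
/o/ (between /w/ and /ʃ/): rule 2 targets it, but not before a nasal consonant → unchanged [o].
/e/ (between /h/ and /l/) fails the environment for rule 2, so it stays [e].
/l/ — word-final, word-finally or immediately before a consonant — surfaces as [ɫ] (rule 1).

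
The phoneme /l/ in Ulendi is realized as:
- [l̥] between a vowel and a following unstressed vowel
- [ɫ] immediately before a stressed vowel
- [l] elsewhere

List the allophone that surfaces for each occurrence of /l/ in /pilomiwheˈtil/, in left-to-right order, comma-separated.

[l̥], [l]

Occurrence 1 (position 3): between a vowel and a following unstressed vowel → [l̥].
Occurrence 2 (position 12): no conditioning environment matches → elsewhere allophone [l].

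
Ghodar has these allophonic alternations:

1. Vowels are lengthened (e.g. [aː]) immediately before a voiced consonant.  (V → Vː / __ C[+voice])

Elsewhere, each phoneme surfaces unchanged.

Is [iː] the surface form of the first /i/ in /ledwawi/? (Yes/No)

/i/ (word-final): rule 1 targets it, but not before a voiced consonant → unchanged [i].
The actual realization is [i], not [iː].

No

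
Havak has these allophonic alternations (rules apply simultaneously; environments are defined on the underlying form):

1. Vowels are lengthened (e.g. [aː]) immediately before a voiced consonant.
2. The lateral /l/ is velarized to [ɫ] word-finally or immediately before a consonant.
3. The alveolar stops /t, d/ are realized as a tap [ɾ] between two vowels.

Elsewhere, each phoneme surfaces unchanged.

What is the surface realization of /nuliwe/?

/n/ — not in any rule's target class → [n].
/u/ (between /n/ and /l/) occurs before a voiced consonant → [uː] by rule 1.
/l/ (between /u/ and /i/) is in the target of rule 2 but the environment (word-finally or immediately before a consonant) is not met → [l].
/i/ meets the environment for rule 1 (before a voiced consonant) → [iː].
/w/ (between /i/ and /e/) is unaffected → [w].
/e/ — word-final; rule 1 does not apply here → [e].

[nuːliːwe]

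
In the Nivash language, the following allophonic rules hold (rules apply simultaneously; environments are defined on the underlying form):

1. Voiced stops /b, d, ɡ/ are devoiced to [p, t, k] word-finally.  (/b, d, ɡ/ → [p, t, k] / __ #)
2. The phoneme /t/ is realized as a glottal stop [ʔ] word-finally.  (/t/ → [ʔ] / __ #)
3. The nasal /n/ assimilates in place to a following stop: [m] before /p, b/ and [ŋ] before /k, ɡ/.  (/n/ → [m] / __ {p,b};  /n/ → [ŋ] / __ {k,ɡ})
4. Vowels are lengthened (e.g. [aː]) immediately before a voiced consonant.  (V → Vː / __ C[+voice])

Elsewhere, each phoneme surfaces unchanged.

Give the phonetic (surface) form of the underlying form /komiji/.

[koːmiːji]

/k/ — not in any rule's target class → [k].
/o/ meets the environment for rule 4 (before a voiced consonant) → [oː].
/m/ stays [m].
/i/ — between /m/ and /j/, before a voiced consonant — surfaces as [iː] (rule 4).
/j/ — not in any rule's target class → [j].
/i/ — word-final; rule 4 does not apply here → [i].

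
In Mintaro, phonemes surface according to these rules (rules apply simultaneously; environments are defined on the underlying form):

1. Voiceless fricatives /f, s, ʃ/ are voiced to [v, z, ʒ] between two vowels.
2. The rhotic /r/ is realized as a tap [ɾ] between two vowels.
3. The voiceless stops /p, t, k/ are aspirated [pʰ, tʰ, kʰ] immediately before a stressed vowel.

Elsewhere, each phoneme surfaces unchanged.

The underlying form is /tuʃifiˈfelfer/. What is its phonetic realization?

[tuʒiviˈvelfer]

/t/ — word-initial; rule 3 does not apply here → [t].
/u/ (between /t/ and /ʃ/): no rule targets it → [u].
/ʃ/ (between /u/ and /i/): between two vowels, so rule 1 applies → [ʒ].
/i/ (between /ʃ/ and /f/) is unaffected → [i].
/f/ — between /i/ and /i/, between two vowels — surfaces as [v] (rule 1).
/i/ stays [i].
/f/ meets the environment for rule 1 (between two vowels) → [v].
/e/ — not in any rule's target class → [e].
/l/ stays [l].
/f/ (between /l/ and /e/) is in the target of rule 1 but the environment (between two vowels) is not met → [f].
/e/ — not in any rule's target class → [e].
/r/ (word-final): rule 2 targets it, but not between two vowels → unchanged [r].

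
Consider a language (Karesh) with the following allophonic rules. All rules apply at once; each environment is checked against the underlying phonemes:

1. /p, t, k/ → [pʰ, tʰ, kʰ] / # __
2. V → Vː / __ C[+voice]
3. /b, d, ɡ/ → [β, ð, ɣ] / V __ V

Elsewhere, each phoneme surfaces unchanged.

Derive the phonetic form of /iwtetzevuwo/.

[iːwtetzeːvuːwo]

/i/ (word-initial) occurs before a voiced consonant → [iː] by rule 2.
/t/ (between /w/ and /e/) fails the environment for rule 1, so it stays [t].
/e/ — between /t/ and /t/; rule 2 does not apply here → [e].
/t/ (between /e/ and /z/): rule 1 targets it, but not word-initially → unchanged [t].
/e/ — between /z/ and /v/, before a voiced consonant — surfaces as [eː] (rule 2).
/u/ meets the environment for rule 2 (before a voiced consonant) → [uː].
/o/ (word-final) is in the target of rule 2 but the environment (before a voiced consonant) is not met → [o].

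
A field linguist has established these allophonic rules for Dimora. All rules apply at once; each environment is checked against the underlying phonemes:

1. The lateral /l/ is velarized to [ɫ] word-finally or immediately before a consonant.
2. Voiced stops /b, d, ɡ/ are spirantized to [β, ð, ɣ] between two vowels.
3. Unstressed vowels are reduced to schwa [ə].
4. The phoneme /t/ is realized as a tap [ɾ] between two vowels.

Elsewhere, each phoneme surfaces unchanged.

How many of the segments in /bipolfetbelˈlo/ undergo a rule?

6

Segments that undergo a rule: /i/ → [ə] (rule 3); /o/ → [ə] (rule 3); /l/ → [ɫ] (rule 1); /e/ → [ə] (rule 3); /e/ → [ə] (rule 3); /l/ → [ɫ] (rule 1).
All other segments surface unchanged.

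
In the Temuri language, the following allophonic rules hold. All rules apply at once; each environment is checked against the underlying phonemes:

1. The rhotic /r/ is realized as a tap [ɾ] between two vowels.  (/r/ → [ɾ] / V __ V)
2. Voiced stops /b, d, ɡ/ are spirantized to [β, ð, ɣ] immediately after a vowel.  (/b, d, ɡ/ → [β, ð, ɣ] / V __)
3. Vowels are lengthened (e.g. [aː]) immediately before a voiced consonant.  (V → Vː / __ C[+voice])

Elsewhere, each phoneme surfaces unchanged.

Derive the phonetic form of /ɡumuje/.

[ɡuːmuːje]

/ɡ/ (word-initial) is in the target of rule 2 but the environment (immediately after a vowel) is not met → [ɡ].
/u/ (between /ɡ/ and /m/) occurs before a voiced consonant → [uː] by rule 3.
/m/ (between /u/ and /u/): no rule targets it → [m].
Rule 3 applies to /u/ (between /m/ and /j/: before a voiced consonant) → [uː].
/j/ (between /u/ and /e/) is unaffected → [j].
/e/ (word-final) is in the target of rule 3 but the environment (before a voiced consonant) is not met → [e].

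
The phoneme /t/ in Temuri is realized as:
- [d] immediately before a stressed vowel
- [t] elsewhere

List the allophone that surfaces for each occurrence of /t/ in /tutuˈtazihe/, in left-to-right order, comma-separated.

Occurrence 1 (position 1): no conditioning environment matches → elsewhere allophone [t].
Occurrence 2 (position 3): no conditioning environment matches → elsewhere allophone [t].
Occurrence 3 (position 5): immediately before a stressed vowel → [d].

[t], [t], [d]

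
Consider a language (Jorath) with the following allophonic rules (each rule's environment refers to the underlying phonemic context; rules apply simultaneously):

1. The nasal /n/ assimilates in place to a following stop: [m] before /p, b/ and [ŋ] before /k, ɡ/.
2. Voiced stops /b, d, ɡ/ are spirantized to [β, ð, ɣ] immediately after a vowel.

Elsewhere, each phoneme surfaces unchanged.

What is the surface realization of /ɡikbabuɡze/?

[ɡikbaβuɣze]

/ɡ/ (word-initial) is in the target of rule 2 but the environment (immediately after a vowel) is not met → [ɡ].
/i/ (between /ɡ/ and /k/) is unaffected → [i].
/k/ — not in any rule's target class → [k].
/b/ — between /k/ and /a/; rule 2 does not apply here → [b].
/a/ (between /b/ and /b/) is unaffected → [a].
/b/ (between /a/ and /u/): immediately after a vowel, so rule 2 applies → [β].
/u/ stays [u].
/ɡ/ (between /u/ and /z/): immediately after a vowel, so rule 2 applies → [ɣ].
/z/ stays [z].
/e/ stays [e].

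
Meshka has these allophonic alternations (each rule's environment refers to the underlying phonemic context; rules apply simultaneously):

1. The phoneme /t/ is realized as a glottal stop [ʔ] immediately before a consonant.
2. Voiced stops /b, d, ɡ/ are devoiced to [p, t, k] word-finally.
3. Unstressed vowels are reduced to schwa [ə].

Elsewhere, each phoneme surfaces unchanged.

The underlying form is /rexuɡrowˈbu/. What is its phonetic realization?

/e/ (between /r/ and /x/): in an unstressed syllable, so rule 3 applies → [ə].
/u/ (between /x/ and /ɡ/): in an unstressed syllable, so rule 3 applies → [ə].
/ɡ/ — between /u/ and /r/; rule 2 does not apply here → [ɡ].
Rule 3 applies to /o/ (between /r/ and /w/: in an unstressed syllable) → [ə].
/b/ (between /w/ and /u/) is in the target of rule 2 but the environment (word-finally) is not met → [b].
/u/ (word-final): rule 3 targets it, but not in an unstressed syllable → unchanged [u].

[rəxəɡrəwˈbu]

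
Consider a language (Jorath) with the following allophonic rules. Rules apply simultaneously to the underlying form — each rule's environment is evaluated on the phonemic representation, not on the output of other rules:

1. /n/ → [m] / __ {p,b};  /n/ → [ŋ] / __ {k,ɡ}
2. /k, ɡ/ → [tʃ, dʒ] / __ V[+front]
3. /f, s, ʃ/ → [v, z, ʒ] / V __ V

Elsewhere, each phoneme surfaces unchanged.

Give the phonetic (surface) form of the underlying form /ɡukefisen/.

/ɡ/ (word-initial) is in the target of rule 2 but the environment (before a front vowel) is not met → [ɡ].
/u/ — not in any rule's target class → [u].
/k/ (between /u/ and /e/): before a front vowel, so rule 2 applies → [tʃ].
/e/ (between /k/ and /f/): no rule targets it → [e].
/f/ meets the environment for rule 3 (between two vowels) → [v].
/i/ (between /f/ and /s/) is unaffected → [i].
/s/ (between /i/ and /e/): between two vowels, so rule 3 applies → [z].
/e/ stays [e].
/n/ (word-final) fails the environment for rule 1, so it stays [n].

[ɡutʃevizen]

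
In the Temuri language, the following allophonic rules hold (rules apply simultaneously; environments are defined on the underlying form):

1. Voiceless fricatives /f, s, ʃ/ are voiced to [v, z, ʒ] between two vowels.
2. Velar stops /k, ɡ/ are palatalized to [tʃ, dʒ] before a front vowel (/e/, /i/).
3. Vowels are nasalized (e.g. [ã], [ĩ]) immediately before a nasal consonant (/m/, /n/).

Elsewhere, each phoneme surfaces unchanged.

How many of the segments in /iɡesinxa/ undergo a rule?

Segments that undergo a rule: /ɡ/ → [dʒ] (rule 2); /s/ → [z] (rule 1); /i/ → [ĩ] (rule 3).
All other segments surface unchanged.

3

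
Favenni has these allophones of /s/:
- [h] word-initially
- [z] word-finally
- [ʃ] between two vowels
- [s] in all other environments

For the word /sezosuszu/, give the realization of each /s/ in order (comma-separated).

Occurrence 1 (position 1): word-initially → [h].
Occurrence 2 (position 5): between two vowels → [ʃ].
Occurrence 3 (position 7): no conditioning environment matches → elsewhere allophone [s].

[h], [ʃ], [s]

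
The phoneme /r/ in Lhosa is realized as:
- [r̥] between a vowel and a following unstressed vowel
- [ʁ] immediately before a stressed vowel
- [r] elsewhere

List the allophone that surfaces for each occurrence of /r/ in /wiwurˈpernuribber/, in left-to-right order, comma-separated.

Occurrence 1 (position 5): no conditioning environment matches → elsewhere allophone [r].
Occurrence 2 (position 8): no conditioning environment matches → elsewhere allophone [r].
Occurrence 3 (position 11): between a vowel and a following unstressed vowel → [r̥].
Occurrence 4 (position 16): no conditioning environment matches → elsewhere allophone [r].

[r], [r], [r̥], [r]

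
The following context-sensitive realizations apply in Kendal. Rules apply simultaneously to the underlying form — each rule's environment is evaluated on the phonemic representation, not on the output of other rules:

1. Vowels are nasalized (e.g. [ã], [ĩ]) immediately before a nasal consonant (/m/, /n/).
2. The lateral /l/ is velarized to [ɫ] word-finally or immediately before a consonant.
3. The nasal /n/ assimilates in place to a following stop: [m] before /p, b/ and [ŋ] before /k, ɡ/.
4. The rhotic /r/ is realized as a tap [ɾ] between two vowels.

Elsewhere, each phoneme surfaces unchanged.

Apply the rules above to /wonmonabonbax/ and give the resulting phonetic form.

/w/ — not in any rule's target class → [w].
/o/ (between /w/ and /n/) occurs before a nasal consonant → [õ] by rule 1.
/n/ (between /o/ and /m/): rule 3 targets it, but not before a labial or velar stop → unchanged [n].
/m/ (between /n/ and /o/): no rule targets it → [m].
Rule 1 applies to /o/ (between /m/ and /n/: before a nasal consonant) → [õ].
/n/ — between /o/ and /a/; rule 3 does not apply here → [n].
/a/ (between /n/ and /b/) is in the target of rule 1 but the environment (before a nasal consonant) is not met → [a].
/b/ — not in any rule's target class → [b].
/o/ (between /b/ and /n/) occurs before a nasal consonant → [õ] by rule 1.
Rule 3 applies to /n/ (between /o/ and /b/: before a labial or velar stop) → [m].
/b/ (between /n/ and /a/) is unaffected → [b].
/a/ (between /b/ and /x/) is in the target of rule 1 but the environment (before a nasal consonant) is not met → [a].
/x/ — not in any rule's target class → [x].

[wõnmõnabõmbax]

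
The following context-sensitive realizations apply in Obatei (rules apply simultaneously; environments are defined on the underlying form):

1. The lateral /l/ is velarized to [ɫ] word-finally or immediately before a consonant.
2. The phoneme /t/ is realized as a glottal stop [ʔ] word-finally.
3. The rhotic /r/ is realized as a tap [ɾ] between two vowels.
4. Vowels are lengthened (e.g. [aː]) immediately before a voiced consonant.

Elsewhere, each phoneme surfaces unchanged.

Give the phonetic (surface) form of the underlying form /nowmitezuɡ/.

[noːwmiteːzuːɡ]

/o/ (between /n/ and /w/): before a voiced consonant, so rule 4 applies → [oː].
/i/ (between /m/ and /t/): rule 4 targets it, but not before a voiced consonant → unchanged [i].
/t/ (between /i/ and /e/) fails the environment for rule 2, so it stays [t].
/e/ (between /t/ and /z/): before a voiced consonant, so rule 4 applies → [eː].
/u/ — between /z/ and /ɡ/, before a voiced consonant — surfaces as [uː] (rule 4).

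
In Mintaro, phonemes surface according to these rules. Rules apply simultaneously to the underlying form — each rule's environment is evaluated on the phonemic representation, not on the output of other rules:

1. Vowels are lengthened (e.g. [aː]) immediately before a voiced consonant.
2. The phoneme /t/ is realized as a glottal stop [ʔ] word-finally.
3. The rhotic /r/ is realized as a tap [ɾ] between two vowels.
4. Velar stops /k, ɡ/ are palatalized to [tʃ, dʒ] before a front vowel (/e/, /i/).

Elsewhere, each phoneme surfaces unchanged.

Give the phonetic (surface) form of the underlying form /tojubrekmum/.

/t/ (word-initial) is in the target of rule 2 but the environment (word-finally) is not met → [t].
/o/ (between /t/ and /j/) occurs before a voiced consonant → [oː] by rule 1.
/j/ stays [j].
/u/ (between /j/ and /b/): before a voiced consonant, so rule 1 applies → [uː].
/b/ — not in any rule's target class → [b].
/r/ (between /b/ and /e/) fails the environment for rule 3, so it stays [r].
/e/ (between /r/ and /k/) is in the target of rule 1 but the environment (before a voiced consonant) is not met → [e].
/k/ (between /e/ and /m/) fails the environment for rule 4, so it stays [k].
/m/ — not in any rule's target class → [m].
/u/ (between /m/ and /m/) occurs before a voiced consonant → [uː] by rule 1.
/m/ (word-final): no rule targets it → [m].

[toːjuːbrekmuːm]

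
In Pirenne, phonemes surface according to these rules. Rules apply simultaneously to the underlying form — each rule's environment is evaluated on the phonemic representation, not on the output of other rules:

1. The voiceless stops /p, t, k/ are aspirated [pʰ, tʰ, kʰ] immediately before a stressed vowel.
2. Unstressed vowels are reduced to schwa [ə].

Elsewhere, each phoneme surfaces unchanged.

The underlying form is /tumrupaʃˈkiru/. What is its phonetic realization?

[təmrəpəʃˈkʰirə]

/t/ (word-initial) fails the environment for rule 1, so it stays [t].
/u/ — between /t/ and /m/, in an unstressed syllable — surfaces as [ə] (rule 2).
Rule 2 applies to /u/ (between /r/ and /p/: in an unstressed syllable) → [ə].
/p/ — between /u/ and /a/; rule 1 does not apply here → [p].
/a/ meets the environment for rule 2 (in an unstressed syllable) → [ə].
/k/ (between /ʃ/ and /i/) occurs immediately before a stressed vowel → [kʰ] by rule 1.
/i/ — between /k/ and /r/; rule 2 does not apply here → [i].
/u/ (word-final) occurs in an unstressed syllable → [ə] by rule 2.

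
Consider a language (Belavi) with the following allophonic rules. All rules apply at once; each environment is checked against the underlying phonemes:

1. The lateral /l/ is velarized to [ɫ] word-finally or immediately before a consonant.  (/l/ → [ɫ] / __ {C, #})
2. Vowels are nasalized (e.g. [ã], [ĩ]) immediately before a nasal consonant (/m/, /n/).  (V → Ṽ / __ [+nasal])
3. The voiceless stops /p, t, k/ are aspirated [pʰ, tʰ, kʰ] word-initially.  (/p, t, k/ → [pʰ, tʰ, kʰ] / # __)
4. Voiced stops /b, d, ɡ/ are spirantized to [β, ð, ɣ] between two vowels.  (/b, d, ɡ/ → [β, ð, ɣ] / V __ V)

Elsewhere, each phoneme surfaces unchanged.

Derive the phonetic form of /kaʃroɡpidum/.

Rule 3 applies to /k/ (word-initial: word-initially) → [kʰ].
/a/ (between /k/ and /ʃ/) is in the target of rule 2 but the environment (before a nasal consonant) is not met → [a].
/ʃ/ (between /a/ and /r/): no rule targets it → [ʃ].
/r/ (between /ʃ/ and /o/) is unaffected → [r].
/o/ (between /r/ and /ɡ/) fails the environment for rule 2, so it stays [o].
/ɡ/ (between /o/ and /p/) fails the environment for rule 4, so it stays [ɡ].
/p/ (between /ɡ/ and /i/): rule 3 targets it, but not word-initially → unchanged [p].
/i/ (between /p/ and /d/) is in the target of rule 2 but the environment (before a nasal consonant) is not met → [i].
/d/ — between /i/ and /u/, between two vowels — surfaces as [ð] (rule 4).
/u/ — between /d/ and /m/, before a nasal consonant — surfaces as [ũ] (rule 2).
/m/ (word-final) is unaffected → [m].

[kʰaʃroɡpiðũm]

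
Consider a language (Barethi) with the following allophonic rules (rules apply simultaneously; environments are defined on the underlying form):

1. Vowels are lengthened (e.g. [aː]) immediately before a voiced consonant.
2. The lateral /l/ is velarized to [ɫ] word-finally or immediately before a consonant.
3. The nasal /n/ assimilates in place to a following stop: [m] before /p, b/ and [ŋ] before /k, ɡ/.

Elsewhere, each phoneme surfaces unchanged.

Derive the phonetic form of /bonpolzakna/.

[boːmpoːɫzakna]

/b/ (word-initial): no rule targets it → [b].
/o/ (between /b/ and /n/) occurs before a voiced consonant → [oː] by rule 1.
/n/ (between /o/ and /p/) occurs before a labial or velar stop → [m] by rule 3.
/p/ stays [p].
/o/ meets the environment for rule 1 (before a voiced consonant) → [oː].
/l/ meets the environment for rule 2 (word-finally or immediately before a consonant) → [ɫ].
/z/ (between /l/ and /a/) is unaffected → [z].
/a/ (between /z/ and /k/) is in the target of rule 1 but the environment (before a voiced consonant) is not met → [a].
/k/ (between /a/ and /n/): no rule targets it → [k].
/n/ (between /k/ and /a/): rule 3 targets it, but not before a labial or velar stop → unchanged [n].
/a/ (word-final): rule 1 targets it, but not before a voiced consonant → unchanged [a].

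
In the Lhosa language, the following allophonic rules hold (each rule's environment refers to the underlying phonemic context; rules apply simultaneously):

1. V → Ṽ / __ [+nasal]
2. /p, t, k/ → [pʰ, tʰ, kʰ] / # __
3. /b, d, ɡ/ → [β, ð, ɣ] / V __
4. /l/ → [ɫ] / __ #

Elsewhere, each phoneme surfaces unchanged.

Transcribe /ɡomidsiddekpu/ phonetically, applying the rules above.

[ɡõmiðsiðdekpu]

/ɡ/ — word-initial; rule 3 does not apply here → [ɡ].
/o/ meets the environment for rule 1 (before a nasal consonant) → [õ].
/m/ — not in any rule's target class → [m].
/i/ — between /m/ and /d/; rule 1 does not apply here → [i].
Rule 3 applies to /d/ (between /i/ and /s/: immediately after a vowel) → [ð].
/s/ (between /d/ and /i/): no rule targets it → [s].
/i/ (between /s/ and /d/) fails the environment for rule 1, so it stays [i].
/d/ (between /i/ and /d/) occurs immediately after a vowel → [ð] by rule 3.
/d/ (between /d/ and /e/) is in the target of rule 3 but the environment (immediately after a vowel) is not met → [d].
/e/ — between /d/ and /k/; rule 1 does not apply here → [e].
/k/ — between /e/ and /p/; rule 2 does not apply here → [k].
/p/ (between /k/ and /u/): rule 2 targets it, but not word-initially → unchanged [p].
/u/ — word-final; rule 1 does not apply here → [u].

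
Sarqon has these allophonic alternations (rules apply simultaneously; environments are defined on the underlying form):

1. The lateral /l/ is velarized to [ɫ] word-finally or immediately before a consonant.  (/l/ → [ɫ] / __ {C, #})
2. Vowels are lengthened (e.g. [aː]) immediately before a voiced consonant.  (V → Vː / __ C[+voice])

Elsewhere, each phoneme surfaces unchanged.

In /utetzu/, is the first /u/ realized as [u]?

/u/ (word-initial): rule 2 targets it, but not before a voiced consonant → unchanged [u].
The actual realization is [u], which matches [u].

Yes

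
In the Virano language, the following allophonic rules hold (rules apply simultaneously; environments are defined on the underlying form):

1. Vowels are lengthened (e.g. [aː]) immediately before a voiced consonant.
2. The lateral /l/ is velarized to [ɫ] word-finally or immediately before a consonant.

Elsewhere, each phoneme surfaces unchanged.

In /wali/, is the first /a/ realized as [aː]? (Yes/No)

Rule 1 applies to /a/ (between /w/ and /l/: before a voiced consonant) → [aː].
The actual realization is [aː], which matches [aː].

Yes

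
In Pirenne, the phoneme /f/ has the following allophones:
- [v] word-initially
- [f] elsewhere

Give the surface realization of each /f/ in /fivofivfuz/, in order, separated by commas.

Occurrence 1 (position 1): word-initially → [v].
Occurrence 2 (position 5): no conditioning environment matches → elsewhere allophone [f].
Occurrence 3 (position 8): no conditioning environment matches → elsewhere allophone [f].

[v], [f], [f]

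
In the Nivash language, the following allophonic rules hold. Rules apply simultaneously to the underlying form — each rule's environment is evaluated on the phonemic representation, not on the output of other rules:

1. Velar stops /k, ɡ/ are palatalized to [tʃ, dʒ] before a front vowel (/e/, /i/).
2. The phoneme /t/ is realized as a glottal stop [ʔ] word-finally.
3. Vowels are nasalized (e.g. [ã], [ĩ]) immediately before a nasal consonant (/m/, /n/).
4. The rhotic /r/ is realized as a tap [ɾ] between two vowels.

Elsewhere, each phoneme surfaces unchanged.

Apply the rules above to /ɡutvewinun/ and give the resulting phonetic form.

[ɡutvewĩnũn]

/ɡ/ (word-initial): rule 1 targets it, but not before a front vowel → unchanged [ɡ].
/u/ (between /ɡ/ and /t/) fails the environment for rule 3, so it stays [u].
/t/ (between /u/ and /v/) fails the environment for rule 2, so it stays [t].
/v/ (between /t/ and /e/) is unaffected → [v].
/e/ — between /v/ and /w/; rule 3 does not apply here → [e].
/w/ (between /e/ and /i/) is unaffected → [w].
/i/ (between /w/ and /n/) occurs before a nasal consonant → [ĩ] by rule 3.
/n/ (between /i/ and /u/): no rule targets it → [n].
/u/ meets the environment for rule 3 (before a nasal consonant) → [ũ].
/n/ — not in any rule's target class → [n].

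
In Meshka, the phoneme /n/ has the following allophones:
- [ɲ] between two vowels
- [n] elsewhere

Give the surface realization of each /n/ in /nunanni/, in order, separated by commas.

[n], [ɲ], [n], [n]

Occurrence 1 (position 1): no conditioning environment matches → elsewhere allophone [n].
Occurrence 2 (position 3): between two vowels → [ɲ].
Occurrence 3 (position 5): no conditioning environment matches → elsewhere allophone [n].
Occurrence 4 (position 6): no conditioning environment matches → elsewhere allophone [n].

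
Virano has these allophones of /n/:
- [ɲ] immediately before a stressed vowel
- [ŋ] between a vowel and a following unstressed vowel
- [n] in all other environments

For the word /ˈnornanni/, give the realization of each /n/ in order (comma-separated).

Occurrence 1 (position 1): immediately before a stressed vowel → [ɲ].
Occurrence 2 (position 4): no conditioning environment matches → elsewhere allophone [n].
Occurrence 3 (position 6): no conditioning environment matches → elsewhere allophone [n].
Occurrence 4 (position 7): no conditioning environment matches → elsewhere allophone [n].

[ɲ], [n], [n], [n]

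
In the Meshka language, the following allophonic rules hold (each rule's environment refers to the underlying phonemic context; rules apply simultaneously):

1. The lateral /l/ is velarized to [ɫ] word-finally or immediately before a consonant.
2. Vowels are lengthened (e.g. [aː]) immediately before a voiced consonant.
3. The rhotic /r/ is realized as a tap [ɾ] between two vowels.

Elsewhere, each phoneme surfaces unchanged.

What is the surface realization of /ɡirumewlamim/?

/ɡ/ (word-initial): no rule targets it → [ɡ].
/i/ — between /ɡ/ and /r/, before a voiced consonant — surfaces as [iː] (rule 2).
Rule 3 applies to /r/ (between /i/ and /u/: between two vowels) → [ɾ].
Rule 2 applies to /u/ (between /r/ and /m/: before a voiced consonant) → [uː].
/m/ (between /u/ and /e/): no rule targets it → [m].
Rule 2 applies to /e/ (between /m/ and /w/: before a voiced consonant) → [eː].
/w/ — not in any rule's target class → [w].
/l/ (between /w/ and /a/) is in the target of rule 1 but the environment (word-finally or immediately before a consonant) is not met → [l].
/a/ (between /l/ and /m/): before a voiced consonant, so rule 2 applies → [aː].
/m/ (between /a/ and /i/): no rule targets it → [m].
/i/ meets the environment for rule 2 (before a voiced consonant) → [iː].
/m/ (word-final): no rule targets it → [m].

[ɡiːɾuːmeːwlaːmiːm]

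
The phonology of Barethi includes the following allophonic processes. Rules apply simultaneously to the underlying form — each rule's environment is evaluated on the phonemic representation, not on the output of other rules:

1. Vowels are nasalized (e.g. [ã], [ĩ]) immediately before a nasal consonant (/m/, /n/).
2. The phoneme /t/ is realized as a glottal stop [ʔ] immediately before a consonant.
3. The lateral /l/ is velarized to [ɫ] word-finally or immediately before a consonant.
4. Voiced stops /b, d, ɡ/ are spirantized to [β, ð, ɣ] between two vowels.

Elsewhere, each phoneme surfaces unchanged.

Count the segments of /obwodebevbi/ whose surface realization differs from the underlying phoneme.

Segments that undergo a rule: /d/ → [ð] (rule 4); /b/ → [β] (rule 4).
All other segments surface unchanged.

2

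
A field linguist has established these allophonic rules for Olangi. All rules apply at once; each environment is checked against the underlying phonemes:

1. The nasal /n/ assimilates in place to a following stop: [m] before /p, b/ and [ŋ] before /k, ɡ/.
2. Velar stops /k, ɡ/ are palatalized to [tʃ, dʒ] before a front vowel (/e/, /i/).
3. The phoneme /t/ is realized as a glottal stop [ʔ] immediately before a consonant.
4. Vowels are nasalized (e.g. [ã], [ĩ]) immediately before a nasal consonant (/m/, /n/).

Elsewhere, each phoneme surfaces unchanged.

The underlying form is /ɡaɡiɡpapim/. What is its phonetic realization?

/ɡ/ (word-initial): rule 2 targets it, but not before a front vowel → unchanged [ɡ].
/a/ (between /ɡ/ and /ɡ/) fails the environment for rule 4, so it stays [a].
/ɡ/ (between /a/ and /i/): before a front vowel, so rule 2 applies → [dʒ].
/i/ — between /ɡ/ and /ɡ/; rule 4 does not apply here → [i].
/ɡ/ (between /i/ and /p/) is in the target of rule 2 but the environment (before a front vowel) is not met → [ɡ].
/a/ (between /p/ and /p/) is in the target of rule 4 but the environment (before a nasal consonant) is not met → [a].
Rule 4 applies to /i/ (between /p/ and /m/: before a nasal consonant) → [ĩ].

[ɡadʒiɡpapĩm]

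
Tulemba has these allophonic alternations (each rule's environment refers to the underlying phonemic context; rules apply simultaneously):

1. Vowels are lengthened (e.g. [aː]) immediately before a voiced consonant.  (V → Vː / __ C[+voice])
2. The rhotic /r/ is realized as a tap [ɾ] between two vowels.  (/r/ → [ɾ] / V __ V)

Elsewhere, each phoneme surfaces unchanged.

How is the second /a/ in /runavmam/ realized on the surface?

/a/ (between /m/ and /m/) occurs before a voiced consonant → [aː] by rule 1.

[aː]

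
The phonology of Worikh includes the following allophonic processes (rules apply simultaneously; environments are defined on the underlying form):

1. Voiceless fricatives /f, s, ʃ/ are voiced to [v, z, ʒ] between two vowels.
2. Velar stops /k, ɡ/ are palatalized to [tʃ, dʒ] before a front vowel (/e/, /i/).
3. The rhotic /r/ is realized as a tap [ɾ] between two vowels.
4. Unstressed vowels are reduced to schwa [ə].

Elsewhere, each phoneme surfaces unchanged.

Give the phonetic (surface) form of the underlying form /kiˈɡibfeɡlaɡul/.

[tʃəˈdʒibfəɡləɡəl]

/k/ — word-initial, before a front vowel — surfaces as [tʃ] (rule 2).
/i/ (between /k/ and /ɡ/) occurs in an unstressed syllable → [ə] by rule 4.
/ɡ/ (between /i/ and /i/) occurs before a front vowel → [dʒ] by rule 2.
/i/ (between /ɡ/ and /b/) is in the target of rule 4 but the environment (in an unstressed syllable) is not met → [i].
/b/ (between /i/ and /f/): no rule targets it → [b].
/f/ (between /b/ and /e/) fails the environment for rule 1, so it stays [f].
/e/ (between /f/ and /ɡ/): in an unstressed syllable, so rule 4 applies → [ə].
/ɡ/ (between /e/ and /l/) is in the target of rule 2 but the environment (before a front vowel) is not met → [ɡ].
/l/ stays [l].
/a/ (between /l/ and /ɡ/): in an unstressed syllable, so rule 4 applies → [ə].
/ɡ/ (between /a/ and /u/): rule 2 targets it, but not before a front vowel → unchanged [ɡ].
/u/ (between /ɡ/ and /l/) occurs in an unstressed syllable → [ə] by rule 4.
/l/ (word-final): no rule targets it → [l].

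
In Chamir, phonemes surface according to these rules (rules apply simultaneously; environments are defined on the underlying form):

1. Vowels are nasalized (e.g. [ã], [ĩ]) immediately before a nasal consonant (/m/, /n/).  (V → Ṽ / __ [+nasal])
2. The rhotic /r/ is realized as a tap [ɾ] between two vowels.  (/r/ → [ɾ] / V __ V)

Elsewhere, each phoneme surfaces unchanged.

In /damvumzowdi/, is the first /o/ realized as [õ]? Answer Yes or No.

/o/ — between /z/ and /w/; rule 1 does not apply here → [o].
The actual realization is [o], not [õ].

No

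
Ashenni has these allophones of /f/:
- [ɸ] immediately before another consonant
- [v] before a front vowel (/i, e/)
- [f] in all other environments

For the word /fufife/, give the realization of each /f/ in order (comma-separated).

Occurrence 1 (position 1): no conditioning environment matches → elsewhere allophone [f].
Occurrence 2 (position 3): before a front vowel (/i, e/) → [v].
Occurrence 3 (position 5): before a front vowel (/i, e/) → [v].

[f], [v], [v]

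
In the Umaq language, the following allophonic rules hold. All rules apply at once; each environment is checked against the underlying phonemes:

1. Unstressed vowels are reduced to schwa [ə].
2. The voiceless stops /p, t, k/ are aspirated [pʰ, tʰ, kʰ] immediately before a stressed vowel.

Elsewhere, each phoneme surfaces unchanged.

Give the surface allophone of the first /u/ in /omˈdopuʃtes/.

[ə]

/u/ (between /p/ and /ʃ/): in an unstressed syllable, so rule 1 applies → [ə].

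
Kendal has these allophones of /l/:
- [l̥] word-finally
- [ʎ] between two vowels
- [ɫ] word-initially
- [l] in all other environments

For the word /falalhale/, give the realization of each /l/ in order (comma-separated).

[ʎ], [l], [ʎ]

Occurrence 1 (position 3): between two vowels → [ʎ].
Occurrence 2 (position 5): no conditioning environment matches → elsewhere allophone [l].
Occurrence 3 (position 8): between two vowels → [ʎ].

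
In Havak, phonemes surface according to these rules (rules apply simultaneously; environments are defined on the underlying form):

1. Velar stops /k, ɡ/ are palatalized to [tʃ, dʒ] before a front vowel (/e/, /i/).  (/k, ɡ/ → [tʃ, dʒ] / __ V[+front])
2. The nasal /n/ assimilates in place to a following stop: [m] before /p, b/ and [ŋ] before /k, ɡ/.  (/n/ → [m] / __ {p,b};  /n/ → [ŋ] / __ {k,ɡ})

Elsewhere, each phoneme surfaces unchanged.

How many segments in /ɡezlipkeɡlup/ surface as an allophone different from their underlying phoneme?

2

Segments that undergo a rule: /ɡ/ → [dʒ] (rule 1); /k/ → [tʃ] (rule 1).
All other segments surface unchanged.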